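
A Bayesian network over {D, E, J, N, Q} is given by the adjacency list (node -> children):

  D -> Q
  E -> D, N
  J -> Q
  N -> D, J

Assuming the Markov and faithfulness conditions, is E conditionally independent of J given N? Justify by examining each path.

There are 4 undirected paths between E and J; checking each against the conditioning set {N}:
Path 1: E → D → Q ← J
  Q is a collider here and neither Q nor any of its descendants is conditioned on, so the collider stays closed — the path is blocked at Q.
Path 2: E → D ← N → J
  D is a collider here and neither D nor any of its descendants is conditioned on, so the collider stays closed — the path is blocked at D.
Path 3: E → N → D → Q ← J
  N is a chain here and N is conditioned on, so the path is blocked at N.
Path 4: E → N → J
  N is a chain here and N is conditioned on, so the path is blocked at N.
All paths are blocked; E ⊥ J | {N} holds.

Yes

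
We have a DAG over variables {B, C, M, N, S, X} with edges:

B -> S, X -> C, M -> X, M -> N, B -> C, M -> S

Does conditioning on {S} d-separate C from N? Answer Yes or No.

2 paths connect C and N; each must be blocked for d-separation to hold:
Path 1: C ← B → S ← M → N
  B is a fork and B is not conditioned on; S is a collider and S is conditioned on, which opens it; M is a fork and M is not conditioned on — no node blocks this path, so it is active.
Path 2: C ← X ← M → N
  X is a chain and X is not conditioned on; M is a fork and M is not conditioned on — no node blocks this path, so it is active.
At least one path is unblocked, so d-separation fails.

No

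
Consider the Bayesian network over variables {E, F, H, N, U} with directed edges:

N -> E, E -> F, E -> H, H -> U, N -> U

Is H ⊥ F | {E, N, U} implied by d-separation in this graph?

Enumerating the 2 paths from H to F and testing each for blocking by {E, N, U}:
  1. H ← E → F — E:fork[blocks] ⇒ blocked
  2. H → U ← N → E → F — U:collider[open]; N:fork[blocks]; E:chain[blocks] ⇒ blocked
All paths are blocked; H ⊥ F | {E, N, U} holds.

Yes — H and F are d-separated given {E, N, U}.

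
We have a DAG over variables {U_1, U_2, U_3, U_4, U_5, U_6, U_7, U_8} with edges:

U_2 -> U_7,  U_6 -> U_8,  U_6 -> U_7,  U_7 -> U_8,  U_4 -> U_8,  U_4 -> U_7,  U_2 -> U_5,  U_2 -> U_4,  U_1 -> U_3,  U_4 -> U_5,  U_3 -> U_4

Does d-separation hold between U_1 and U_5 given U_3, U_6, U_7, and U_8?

Yes — U_1 and U_5 are d-separated given {U_3, U_6, U_7, U_8}.

There are 5 undirected paths between U_1 and U_5; checking each against the conditioning set {U_3, U_6, U_7, U_8}:
Path 1: U_1 → U_3 → U_4 → U_8 ← U_7 ← U_2 → U_5
  U_3 is a chain here and U_3 is conditioned on, so the path is blocked at U_3.
Path 2: U_1 → U_3 → U_4 → U_8 ← U_6 → U_7 ← U_2 → U_5
  U_3 is a chain here and U_3 is conditioned on, so the path is blocked at U_3.
Path 3: U_1 → U_3 → U_4 → U_7 ← U_2 → U_5
  U_3 is a chain here and U_3 is conditioned on, so the path is blocked at U_3.
Path 4: U_1 → U_3 → U_4 ← U_2 → U_5
  U_3 is a chain here and U_3 is conditioned on, so the path is blocked at U_3.
Path 5: U_1 → U_3 → U_4 → U_5
  U_3 is a chain here and U_3 is conditioned on, so the path is blocked at U_3.
All paths are blocked; U_1 ⊥ U_5 | {U_3, U_6, U_7, U_8} holds.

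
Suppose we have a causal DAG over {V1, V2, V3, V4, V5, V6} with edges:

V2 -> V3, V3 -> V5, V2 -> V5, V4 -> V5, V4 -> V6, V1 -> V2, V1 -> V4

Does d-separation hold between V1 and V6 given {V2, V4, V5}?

3 paths connect V1 and V6; each must be blocked for d-separation to hold:
Path 1: V1 → V4 → V6
  V4 is a chain here and V4 is conditioned on, so the path is blocked at V4.
Path 2: V1 → V2 → V5 ← V4 → V6
  V2 is a chain here and V2 is conditioned on, so the path is blocked at V2.
Path 3: V1 → V2 → V3 → V5 ← V4 → V6
  V2 is a chain here and V2 is conditioned on, so the path is blocked at V2.
Every path is blocked, so V1 and V6 are d-separated given {V2, V4, V5}.

Yes — V1 and V6 are d-separated given {V2, V4, V5}.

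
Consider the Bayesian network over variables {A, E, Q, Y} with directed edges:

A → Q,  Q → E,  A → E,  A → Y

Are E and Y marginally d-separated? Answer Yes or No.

We examine all 2 paths between E and Y:
  1. E ← A → Y — A:fork[open] ⇒ active
  2. E ← Q ← A → Y — Q:chain[open]; A:fork[open] ⇒ active
Since the path E ← A → Y is active, E and Y are not d-separated given ∅.

No — E and Y are not d-separated given ∅.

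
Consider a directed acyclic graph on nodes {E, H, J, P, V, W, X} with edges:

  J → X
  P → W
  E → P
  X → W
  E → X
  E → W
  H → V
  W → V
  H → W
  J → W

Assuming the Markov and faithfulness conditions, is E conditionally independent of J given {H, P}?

Yes — E and J are d-separated given {H, P}.

We examine all 6 paths between E and J:
Path 1: E → X → W ← J
  W is a collider here and neither W nor any of its descendants is conditioned on, so the collider stays closed — the path is blocked at W.
Path 2: E → X ← J
  X is a collider here and neither X nor any of its descendants is conditioned on, so the collider stays closed — the path is blocked at X.
Path 3: E → W ← X ← J
  W is a collider here and neither W nor any of its descendants is conditioned on, so the collider stays closed — the path is blocked at W.
Path 4: E → W ← J
  W is a collider here and neither W nor any of its descendants is conditioned on, so the collider stays closed — the path is blocked at W.
Path 5: E → P → W ← X ← J
  P is a chain here and P is conditioned on, so the path is blocked at P.
Path 6: E → P → W ← J
  P is a chain here and P is conditioned on, so the path is blocked at P.
All paths are blocked; E ⊥ J | {H, P} holds.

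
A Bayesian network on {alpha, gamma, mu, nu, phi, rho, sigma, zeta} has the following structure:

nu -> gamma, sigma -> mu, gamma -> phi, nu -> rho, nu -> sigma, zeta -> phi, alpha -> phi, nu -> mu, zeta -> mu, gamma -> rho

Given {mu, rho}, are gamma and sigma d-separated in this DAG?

6 paths connect gamma and sigma; each must be blocked for d-separation to hold:
Path 1: gamma → phi ← zeta → mu ← sigma
  phi is a collider here and neither phi nor any of its descendants is conditioned on, so the collider stays closed — the path is blocked at phi.
Path 2: gamma → phi ← zeta → mu ← nu → sigma
  phi is a collider here and neither phi nor any of its descendants is conditioned on, so the collider stays closed — the path is blocked at phi.
Path 3: gamma ← nu → sigma
  nu is a fork and nu is not conditioned on — no node blocks this path, so it is active.
Path 4: gamma ← nu → mu ← sigma
  nu is a fork and nu is not conditioned on; mu is a collider and mu is conditioned on, which opens it — no node blocks this path, so it is active.
Path 5: gamma → rho ← nu → sigma
  rho is a collider and rho is conditioned on, which opens it; nu is a fork and nu is not conditioned on — no node blocks this path, so it is active.
Path 6: gamma → rho ← nu → mu ← sigma
  rho is a collider and rho is conditioned on, which opens it; nu is a fork and nu is not conditioned on; mu is a collider and mu is conditioned on, which opens it — no node blocks this path, so it is active.
Because an active path exists, gamma and sigma are not d-separated.

No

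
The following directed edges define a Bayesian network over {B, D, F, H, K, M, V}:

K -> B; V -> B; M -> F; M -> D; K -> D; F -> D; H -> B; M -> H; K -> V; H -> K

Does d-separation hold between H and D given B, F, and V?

No

There are 5 undirected paths between H and D; checking each against the conditioning set {B, F, V}:
  1. H → K → D — K:chain[open] ⇒ active
  2. H ← M → F → D — M:fork[open]; F:chain[blocks] ⇒ blocked
  3. H ← M → D — M:fork[open] ⇒ active
  4. H → B ← V ← K → D — B:collider[open]; V:chain[blocks]; K:fork[open] ⇒ blocked
  5. H → B ← K → D — B:collider[open]; K:fork[open] ⇒ active
Since the path H → K → D is active, H and D are not d-separated given {B, F, V}.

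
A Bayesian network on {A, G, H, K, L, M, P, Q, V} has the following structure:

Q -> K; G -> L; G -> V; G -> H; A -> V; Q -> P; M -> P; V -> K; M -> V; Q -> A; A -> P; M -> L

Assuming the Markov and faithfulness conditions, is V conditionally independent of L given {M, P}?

We examine all 6 paths between V and L:
Path 1: V ← G → L
  G is a fork and G is not conditioned on — no node blocks this path, so it is active.
Path 2: V ← M → L
  M is a fork here and M is conditioned on, so the path is blocked at M.
Path 3: V → K ← Q → P ← M → L
  K is a collider here and neither K nor any of its descendants is conditioned on, so the collider stays closed — the path is blocked at K.
Path 4: V → K ← Q → A → P ← M → L
  K is a collider here and neither K nor any of its descendants is conditioned on, so the collider stays closed — the path is blocked at K.
Path 5: V ← A → P ← M → L
  M is a fork here and M is conditioned on, so the path is blocked at M.
Path 6: V ← A ← Q → P ← M → L
  M is a fork here and M is conditioned on, so the path is blocked at M.
Since the path V ← G → L is active, V and L are not d-separated given {M, P}.

No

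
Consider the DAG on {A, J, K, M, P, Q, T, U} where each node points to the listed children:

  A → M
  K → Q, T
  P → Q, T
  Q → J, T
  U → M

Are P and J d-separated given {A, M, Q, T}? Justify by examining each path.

We examine all 3 paths between P and J:
Path 1: P → Q → J
  Q is a chain here and Q is conditioned on, so the path is blocked at Q.
Path 2: P → T ← K → Q → J
  Q is a chain here and Q is conditioned on, so the path is blocked at Q.
Path 3: P → T ← Q → J
  Q is a fork here and Q is conditioned on, so the path is blocked at Q.
All paths are blocked; P ⊥ J | {A, M, Q, T} holds.

Yes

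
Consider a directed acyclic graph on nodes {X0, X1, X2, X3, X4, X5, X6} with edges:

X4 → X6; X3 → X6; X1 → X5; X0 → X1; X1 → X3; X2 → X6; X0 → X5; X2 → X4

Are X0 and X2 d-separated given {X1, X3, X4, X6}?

Yes

4 paths connect X0 and X2; each must be blocked for d-separation to hold:
  1. X0 → X1 → X3 → X6 ← X2 — X1:chain[blocks]; X3:chain[blocks]; X6:collider[open] ⇒ blocked
  2. X0 → X1 → X3 → X6 ← X4 ← X2 — X1:chain[blocks]; X3:chain[blocks]; X6:collider[open]; X4:chain[blocks] ⇒ blocked
  3. X0 → X5 ← X1 → X3 → X6 ← X2 — X5:collider[blocks]; X1:fork[blocks]; X3:chain[blocks]; X6:collider[open] ⇒ blocked
  4. X0 → X5 ← X1 → X3 → X6 ← X4 ← X2 — X5:collider[blocks]; X1:fork[blocks]; X3:chain[blocks]; X6:collider[open]; X4:chain[blocks] ⇒ blocked
All paths are blocked; X0 ⊥ X2 | {X1, X3, X4, X6} holds.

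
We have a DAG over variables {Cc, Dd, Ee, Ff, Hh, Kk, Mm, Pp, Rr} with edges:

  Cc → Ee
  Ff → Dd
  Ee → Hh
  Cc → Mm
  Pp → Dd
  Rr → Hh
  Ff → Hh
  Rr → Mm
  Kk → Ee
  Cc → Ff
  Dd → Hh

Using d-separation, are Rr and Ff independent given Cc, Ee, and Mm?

There are 6 undirected paths between Rr and Ff; checking each against the conditioning set {Cc, Ee, Mm}:
  1. Rr → Hh ← Ee ← Cc → Ff — Hh:collider[blocks]; Ee:chain[blocks]; Cc:fork[blocks] ⇒ blocked
  2. Rr → Hh ← Dd ← Ff — Hh:collider[blocks]; Dd:chain[open] ⇒ blocked
  3. Rr → Hh ← Ff — Hh:collider[blocks] ⇒ blocked
  4. Rr → Mm ← Cc → Ee → Hh ← Dd ← Ff — Mm:collider[open]; Cc:fork[blocks]; Ee:chain[blocks]; Hh:collider[blocks]; Dd:chain[open] ⇒ blocked
  5. Rr → Mm ← Cc → Ee → Hh ← Ff — Mm:collider[open]; Cc:fork[blocks]; Ee:chain[blocks]; Hh:collider[blocks] ⇒ blocked
  6. Rr → Mm ← Cc → Ff — Mm:collider[open]; Cc:fork[blocks] ⇒ blocked
Since every path is blocked, d-separation holds.

Yes — Rr and Ff are d-separated given {Cc, Ee, Mm}.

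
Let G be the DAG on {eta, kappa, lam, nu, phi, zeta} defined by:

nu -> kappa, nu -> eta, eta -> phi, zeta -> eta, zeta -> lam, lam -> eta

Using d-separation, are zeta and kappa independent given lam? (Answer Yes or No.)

There are 2 undirected paths between zeta and kappa; checking each against the conditioning set {lam}:
  1. zeta → eta ← nu → kappa — eta:collider[blocks]; nu:fork[open] ⇒ blocked
  2. zeta → lam → eta ← nu → kappa — lam:chain[blocks]; eta:collider[blocks]; nu:fork[open] ⇒ blocked
All paths are blocked; zeta ⊥ kappa | {lam} holds.

Yes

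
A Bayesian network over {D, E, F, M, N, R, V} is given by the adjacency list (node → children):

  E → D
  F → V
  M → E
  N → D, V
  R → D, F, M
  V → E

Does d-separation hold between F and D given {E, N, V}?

6 paths connect F and D; each must be blocked for d-separation to hold:
Path 1: F ← R → D
  R is a fork and R is not conditioned on — no node blocks this path, so it is active.
Path 2: F ← R → M → E → D
  E is a chain here and E is conditioned on, so the path is blocked at E.
Path 3: F ← R → M → E ← V ← N → D
  V is a chain here and V is conditioned on, so the path is blocked at V.
Path 4: F → V ← N → D
  N is a fork here and N is conditioned on, so the path is blocked at N.
Path 5: F → V → E → D
  V is a chain here and V is conditioned on, so the path is blocked at V.
Path 6: F → V → E ← M ← R → D
  V is a chain here and V is conditioned on, so the path is blocked at V.
Because an active path exists, F and D are not d-separated.

No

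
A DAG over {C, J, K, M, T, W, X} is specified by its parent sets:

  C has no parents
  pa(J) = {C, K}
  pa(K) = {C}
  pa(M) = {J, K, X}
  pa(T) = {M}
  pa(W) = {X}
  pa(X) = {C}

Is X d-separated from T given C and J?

No

Enumerating the 5 paths from X to T and testing each for blocking by {C, J}:
Path 1: X ← C → K → J → M → T
  C is a fork here and C is conditioned on, so the path is blocked at C.
Path 2: X ← C → K → M → T
  C is a fork here and C is conditioned on, so the path is blocked at C.
Path 3: X ← C → J ← K → M → T
  C is a fork here and C is conditioned on, so the path is blocked at C.
Path 4: X ← C → J → M → T
  C is a fork here and C is conditioned on, so the path is blocked at C.
Path 5: X → M → T
  M is a chain and M is not conditioned on — no node blocks this path, so it is active.
At least one path is unblocked, so d-separation fails.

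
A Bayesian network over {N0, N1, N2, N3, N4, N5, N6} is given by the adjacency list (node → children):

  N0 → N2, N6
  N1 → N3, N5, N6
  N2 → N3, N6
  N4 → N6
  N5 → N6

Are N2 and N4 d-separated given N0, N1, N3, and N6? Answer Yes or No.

No

Enumerating the 4 paths from N2 to N4 and testing each for blocking by {N0, N1, N3, N6}:
Path 1: N2 ← N0 → N6 ← N4
  N0 is a fork here and N0 is conditioned on, so the path is blocked at N0.
Path 2: N2 → N3 ← N1 → N5 → N6 ← N4
  N1 is a fork here and N1 is conditioned on, so the path is blocked at N1.
Path 3: N2 → N3 ← N1 → N6 ← N4
  N1 is a fork here and N1 is conditioned on, so the path is blocked at N1.
Path 4: N2 → N6 ← N4
  N6 is a collider and N6 is conditioned on, which opens it — no node blocks this path, so it is active.
At least one path is unblocked, so d-separation fails.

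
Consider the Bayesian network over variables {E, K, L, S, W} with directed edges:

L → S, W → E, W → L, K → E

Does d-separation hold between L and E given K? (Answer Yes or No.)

No

The only undirected path from L to E is:
Path 1: L ← W → E
  W is a fork and W is not conditioned on — no node blocks this path, so it is active.
Because an active path exists, L and E are not d-separated.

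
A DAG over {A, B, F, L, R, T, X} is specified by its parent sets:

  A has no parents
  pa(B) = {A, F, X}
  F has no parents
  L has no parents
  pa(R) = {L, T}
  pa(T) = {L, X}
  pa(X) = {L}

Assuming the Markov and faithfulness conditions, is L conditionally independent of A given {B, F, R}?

Enumerating the 3 paths from L to A and testing each for blocking by {B, F, R}:
Path 1: L → R ← T ← X → B ← A
  R is a collider and R is conditioned on, which opens it; T is a chain and T is not conditioned on; X is a fork and X is not conditioned on; B is a collider and B is conditioned on, which opens it — no node blocks this path, so it is active.
Path 2: L → T ← X → B ← A
  T is a collider and its descendant R is conditioned on, which opens it; X is a fork and X is not conditioned on; B is a collider and B is conditioned on, which opens it — no node blocks this path, so it is active.
Path 3: L → X → B ← A
  X is a chain and X is not conditioned on; B is a collider and B is conditioned on, which opens it — no node blocks this path, so it is active.
Since the path L → R ← T ← X → B ← A is active, L and A are not d-separated given {B, F, R}.

No — L and A are not d-separated given {B, F, R}.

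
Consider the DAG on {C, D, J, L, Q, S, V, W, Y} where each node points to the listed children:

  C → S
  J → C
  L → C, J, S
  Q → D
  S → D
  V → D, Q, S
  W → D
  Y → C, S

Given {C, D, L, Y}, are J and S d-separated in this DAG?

Yes

6 paths connect J and S; each must be blocked for d-separation to hold:
Path 1: J ← L → S
  L is a fork here and L is conditioned on, so the path is blocked at L.
Path 2: J ← L → C → S
  L is a fork here and L is conditioned on, so the path is blocked at L.
Path 3: J ← L → C ← Y → S
  L is a fork here and L is conditioned on, so the path is blocked at L.
Path 4: J → C → S
  C is a chain here and C is conditioned on, so the path is blocked at C.
Path 5: J → C ← L → S
  L is a fork here and L is conditioned on, so the path is blocked at L.
Path 6: J → C ← Y → S
  Y is a fork here and Y is conditioned on, so the path is blocked at Y.
Since every path is blocked, d-separation holds.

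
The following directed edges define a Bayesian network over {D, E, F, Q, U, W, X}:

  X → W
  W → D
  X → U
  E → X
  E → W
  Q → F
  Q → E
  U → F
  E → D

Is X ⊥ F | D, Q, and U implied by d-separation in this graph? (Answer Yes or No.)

Yes

We examine all 4 paths between X and F:
Path 1: X ← E ← Q → F
  Q is a fork here and Q is conditioned on, so the path is blocked at Q.
Path 2: X → U → F
  U is a chain here and U is conditioned on, so the path is blocked at U.
Path 3: X → W → D ← E ← Q → F
  Q is a fork here and Q is conditioned on, so the path is blocked at Q.
Path 4: X → W ← E ← Q → F
  Q is a fork here and Q is conditioned on, so the path is blocked at Q.
Every path is blocked, so X and F are d-separated given {D, Q, U}.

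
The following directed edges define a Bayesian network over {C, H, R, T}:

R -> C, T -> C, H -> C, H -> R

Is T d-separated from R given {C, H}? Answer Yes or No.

No

There are 2 undirected paths between T and R; checking each against the conditioning set {C, H}:
Path 1: T → C ← H → R
  H is a fork here and H is conditioned on, so the path is blocked at H.
Path 2: T → C ← R
  C is a collider and C is conditioned on, which opens it — no node blocks this path, so it is active.
At least one path is unblocked, so d-separation fails.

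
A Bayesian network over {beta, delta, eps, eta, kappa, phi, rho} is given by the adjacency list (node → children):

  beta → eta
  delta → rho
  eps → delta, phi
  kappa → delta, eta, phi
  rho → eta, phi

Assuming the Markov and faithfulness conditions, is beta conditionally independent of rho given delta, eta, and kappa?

5 paths connect beta and rho; each must be blocked for d-separation to hold:
  1. beta → eta ← kappa → phi ← rho — eta:collider[open]; kappa:fork[blocks]; phi:collider[blocks] ⇒ blocked
  2. beta → eta ← kappa → phi ← eps → delta → rho — eta:collider[open]; kappa:fork[blocks]; phi:collider[blocks]; eps:fork[open]; delta:chain[blocks] ⇒ blocked
  3. beta → eta ← kappa → delta → rho — eta:collider[open]; kappa:fork[blocks]; delta:chain[blocks] ⇒ blocked
  4. beta → eta ← kappa → delta ← eps → phi ← rho — eta:collider[open]; kappa:fork[blocks]; delta:collider[open]; eps:fork[open]; phi:collider[blocks] ⇒ blocked
  5. beta → eta ← rho — eta:collider[open] ⇒ active
Since the path beta → eta ← rho is active, beta and rho are not d-separated given {delta, eta, kappa}.

No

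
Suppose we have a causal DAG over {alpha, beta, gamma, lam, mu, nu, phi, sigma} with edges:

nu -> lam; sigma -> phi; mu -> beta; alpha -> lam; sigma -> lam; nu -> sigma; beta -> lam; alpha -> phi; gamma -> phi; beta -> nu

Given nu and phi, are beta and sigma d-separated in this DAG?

Yes

Enumerating the 6 paths from beta to sigma and testing each for blocking by {nu, phi}:
  1. beta → nu → sigma — nu:chain[blocks] ⇒ blocked
  2. beta → nu → lam ← alpha → phi ← sigma — nu:chain[blocks]; lam:collider[blocks]; alpha:fork[open]; phi:collider[open] ⇒ blocked
  3. beta → nu → lam ← sigma — nu:chain[blocks]; lam:collider[blocks] ⇒ blocked
  4. beta → lam ← nu → sigma — lam:collider[blocks]; nu:fork[blocks] ⇒ blocked
  5. beta → lam ← alpha → phi ← sigma — lam:collider[blocks]; alpha:fork[open]; phi:collider[open] ⇒ blocked
  6. beta → lam ← sigma — lam:collider[blocks] ⇒ blocked
Since every path is blocked, d-separation holds.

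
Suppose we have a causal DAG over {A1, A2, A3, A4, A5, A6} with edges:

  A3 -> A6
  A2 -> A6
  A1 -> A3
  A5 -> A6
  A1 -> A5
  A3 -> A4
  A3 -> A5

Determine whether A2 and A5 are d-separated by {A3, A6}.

No — A2 and A5 are not d-separated given {A3, A6}.

3 paths connect A2 and A5; each must be blocked for d-separation to hold:
Path 1: A2 → A6 ← A5
  A6 is a collider and A6 is conditioned on, which opens it — no node blocks this path, so it is active.
Path 2: A2 → A6 ← A3 → A5
  A3 is a fork here and A3 is conditioned on, so the path is blocked at A3.
Path 3: A2 → A6 ← A3 ← A1 → A5
  A3 is a chain here and A3 is conditioned on, so the path is blocked at A3.
At least one path is unblocked, so d-separation fails.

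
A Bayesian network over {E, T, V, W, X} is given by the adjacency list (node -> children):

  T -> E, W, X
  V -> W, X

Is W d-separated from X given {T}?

Enumerating the 2 paths from W to X and testing each for blocking by {T}:
  1. W ← T → X — T:fork[blocks] ⇒ blocked
  2. W ← V → X — V:fork[open] ⇒ active
Because an active path exists, W and X are not d-separated.

No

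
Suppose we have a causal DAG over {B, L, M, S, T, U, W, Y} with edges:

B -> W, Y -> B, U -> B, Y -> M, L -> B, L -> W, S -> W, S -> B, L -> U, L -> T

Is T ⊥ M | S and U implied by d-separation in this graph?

Yes — T and M are d-separated given {S, U}.

There are 4 undirected paths between T and M; checking each against the conditioning set {S, U}:
  1. T ← L → U → B ← Y → M — L:fork[open]; U:chain[blocks]; B:collider[blocks]; Y:fork[open] ⇒ blocked
  2. T ← L → W ← S → B ← Y → M — L:fork[open]; W:collider[blocks]; S:fork[blocks]; B:collider[blocks]; Y:fork[open] ⇒ blocked
  3. T ← L → W ← B ← Y → M — L:fork[open]; W:collider[blocks]; B:chain[open]; Y:fork[open] ⇒ blocked
  4. T ← L → B ← Y → M — L:fork[open]; B:collider[blocks]; Y:fork[open] ⇒ blocked
Since every path is blocked, d-separation holds.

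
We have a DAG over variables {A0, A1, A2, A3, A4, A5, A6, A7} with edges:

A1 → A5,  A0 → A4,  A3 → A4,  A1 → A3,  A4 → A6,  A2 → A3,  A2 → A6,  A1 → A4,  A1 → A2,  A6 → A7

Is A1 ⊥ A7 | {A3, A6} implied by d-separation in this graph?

There are 6 undirected paths between A1 and A7; checking each against the conditioning set {A3, A6}:
Path 1: A1 → A3 → A4 → A6 → A7
  A3 is a chain here and A3 is conditioned on, so the path is blocked at A3.
Path 2: A1 → A3 ← A2 → A6 → A7
  A6 is a chain here and A6 is conditioned on, so the path is blocked at A6.
Path 3: A1 → A4 ← A3 ← A2 → A6 → A7
  A3 is a chain here and A3 is conditioned on, so the path is blocked at A3.
Path 4: A1 → A4 → A6 → A7
  A6 is a chain here and A6 is conditioned on, so the path is blocked at A6.
Path 5: A1 → A2 → A3 → A4 → A6 → A7
  A3 is a chain here and A3 is conditioned on, so the path is blocked at A3.
Path 6: A1 → A2 → A6 → A7
  A6 is a chain here and A6 is conditioned on, so the path is blocked at A6.
Every path is blocked, so A1 and A7 are d-separated given {A3, A6}.

Yes — A1 and A7 are d-separated given {A3, A6}.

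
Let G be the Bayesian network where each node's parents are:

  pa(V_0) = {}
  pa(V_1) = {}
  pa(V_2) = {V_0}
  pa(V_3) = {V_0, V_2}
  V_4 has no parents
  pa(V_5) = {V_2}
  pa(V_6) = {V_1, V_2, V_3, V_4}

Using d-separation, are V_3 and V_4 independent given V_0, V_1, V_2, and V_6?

We examine all 3 paths between V_3 and V_4:
Path 1: V_3 ← V_0 → V_2 → V_6 ← V_4
  V_0 is a fork here and V_0 is conditioned on, so the path is blocked at V_0.
Path 2: V_3 ← V_2 → V_6 ← V_4
  V_2 is a fork here and V_2 is conditioned on, so the path is blocked at V_2.
Path 3: V_3 → V_6 ← V_4
  V_6 is a collider and V_6 is conditioned on, which opens it — no node blocks this path, so it is active.
At least one path is unblocked, so d-separation fails.

No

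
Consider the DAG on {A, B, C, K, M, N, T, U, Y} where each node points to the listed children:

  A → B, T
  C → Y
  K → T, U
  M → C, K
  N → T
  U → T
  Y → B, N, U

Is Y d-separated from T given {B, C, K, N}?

No

There are 6 undirected paths between Y and T; checking each against the conditioning set {B, C, K, N}:
Path 1: Y → N → T
  N is a chain here and N is conditioned on, so the path is blocked at N.
Path 2: Y → B ← A → T
  B is a collider and B is conditioned on, which opens it; A is a fork and A is not conditioned on — no node blocks this path, so it is active.
Path 3: Y ← C ← M → K → T
  C is a chain here and C is conditioned on, so the path is blocked at C.
Path 4: Y ← C ← M → K → U → T
  C is a chain here and C is conditioned on, so the path is blocked at C.
Path 5: Y → U ← K → T
  U is a collider here and neither U nor any of its descendants is conditioned on, so the collider stays closed — the path is blocked at U.
Path 6: Y → U → T
  U is a chain and U is not conditioned on — no node blocks this path, so it is active.
Since the path Y → B ← A → T is active, Y and T are not d-separated given {B, C, K, N}.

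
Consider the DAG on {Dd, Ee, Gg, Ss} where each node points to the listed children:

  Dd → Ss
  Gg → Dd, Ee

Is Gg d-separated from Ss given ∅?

No

There is one path between Gg and Ss:
Path 1: Gg → Dd → Ss
  Dd is a chain and Dd is not conditioned on — no node blocks this path, so it is active.
Because an active path exists, Gg and Ss are not d-separated.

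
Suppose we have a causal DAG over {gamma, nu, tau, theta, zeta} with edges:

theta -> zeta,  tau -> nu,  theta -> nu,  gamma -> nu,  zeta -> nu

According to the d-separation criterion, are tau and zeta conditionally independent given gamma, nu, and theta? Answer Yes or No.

There are 2 undirected paths between tau and zeta; checking each against the conditioning set {gamma, nu, theta}:
Path 1: tau → nu ← zeta
  nu is a collider and nu is conditioned on, which opens it — no node blocks this path, so it is active.
Path 2: tau → nu ← theta → zeta
  theta is a fork here and theta is conditioned on, so the path is blocked at theta.
At least one path is unblocked, so d-separation fails.

No — tau and zeta are not d-separated given {gamma, nu, theta}.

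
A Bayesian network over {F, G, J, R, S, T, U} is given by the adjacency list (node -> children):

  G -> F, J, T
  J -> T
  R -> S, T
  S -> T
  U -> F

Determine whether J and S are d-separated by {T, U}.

No

Enumerating the 4 paths from J to S and testing each for blocking by {T, U}:
Path 1: J → T ← S
  T is a collider and T is conditioned on, which opens it — no node blocks this path, so it is active.
Path 2: J → T ← R → S
  T is a collider and T is conditioned on, which opens it; R is a fork and R is not conditioned on — no node blocks this path, so it is active.
Path 3: J ← G → T ← S
  G is a fork and G is not conditioned on; T is a collider and T is conditioned on, which opens it — no node blocks this path, so it is active.
Path 4: J ← G → T ← R → S
  G is a fork and G is not conditioned on; T is a collider and T is conditioned on, which opens it; R is a fork and R is not conditioned on — no node blocks this path, so it is active.
At least one path is unblocked, so d-separation fails.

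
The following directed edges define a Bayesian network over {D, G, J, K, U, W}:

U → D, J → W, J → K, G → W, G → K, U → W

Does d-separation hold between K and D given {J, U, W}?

Yes — K and D are d-separated given {J, U, W}.

Enumerating the 2 paths from K to D and testing each for blocking by {J, U, W}:
  1. K ← G → W ← U → D — G:fork[open]; W:collider[open]; U:fork[blocks] ⇒ blocked
  2. K ← J → W ← U → D — J:fork[blocks]; W:collider[open]; U:fork[blocks] ⇒ blocked
All paths are blocked; K ⊥ D | {J, U, W} holds.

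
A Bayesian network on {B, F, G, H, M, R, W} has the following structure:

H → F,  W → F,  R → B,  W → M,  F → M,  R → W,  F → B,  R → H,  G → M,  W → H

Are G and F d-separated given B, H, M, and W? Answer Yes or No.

No

6 paths connect G and F; each must be blocked for d-separation to hold:
Path 1: G → M ← W → H ← R → B ← F
  W is a fork here and W is conditioned on, so the path is blocked at W.
Path 2: G → M ← W → H → F
  W is a fork here and W is conditioned on, so the path is blocked at W.
Path 3: G → M ← W ← R → H → F
  W is a chain here and W is conditioned on, so the path is blocked at W.
Path 4: G → M ← W ← R → B ← F
  W is a chain here and W is conditioned on, so the path is blocked at W.
Path 5: G → M ← W → F
  W is a fork here and W is conditioned on, so the path is blocked at W.
Path 6: G → M ← F
  M is a collider and M is conditioned on, which opens it — no node blocks this path, so it is active.
Because an active path exists, G and F are not d-separated.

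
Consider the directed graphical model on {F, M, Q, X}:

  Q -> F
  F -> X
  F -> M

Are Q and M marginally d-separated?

The only undirected path from Q to M is:
  1. Q → F → M — F:chain[open] ⇒ active
Since the path Q → F → M is active, Q and M are not d-separated given ∅.

No — Q and M are not d-separated given ∅.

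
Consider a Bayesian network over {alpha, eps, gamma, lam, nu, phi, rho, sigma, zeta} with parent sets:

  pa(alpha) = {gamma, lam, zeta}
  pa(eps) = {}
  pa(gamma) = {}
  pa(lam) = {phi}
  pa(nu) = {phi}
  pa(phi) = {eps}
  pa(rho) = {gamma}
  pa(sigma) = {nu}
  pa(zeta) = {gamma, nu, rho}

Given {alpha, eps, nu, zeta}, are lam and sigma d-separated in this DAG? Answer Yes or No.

There are 4 undirected paths between lam and sigma; checking each against the conditioning set {alpha, eps, nu, zeta}:
Path 1: lam → alpha ← gamma → rho → zeta ← nu → sigma
  nu is a fork here and nu is conditioned on, so the path is blocked at nu.
Path 2: lam → alpha ← gamma → zeta ← nu → sigma
  nu is a fork here and nu is conditioned on, so the path is blocked at nu.
Path 3: lam → alpha ← zeta ← nu → sigma
  zeta is a chain here and zeta is conditioned on, so the path is blocked at zeta.
Path 4: lam ← phi → nu → sigma
  nu is a chain here and nu is conditioned on, so the path is blocked at nu.
All paths are blocked; lam ⊥ sigma | {alpha, eps, nu, zeta} holds.

Yes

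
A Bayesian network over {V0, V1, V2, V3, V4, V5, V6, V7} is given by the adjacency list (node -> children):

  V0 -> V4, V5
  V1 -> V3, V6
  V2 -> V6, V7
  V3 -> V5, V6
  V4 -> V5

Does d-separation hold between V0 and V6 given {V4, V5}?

No

4 paths connect V0 and V6; each must be blocked for d-separation to hold:
Path 1: V0 → V5 ← V3 → V6
  V5 is a collider and V5 is conditioned on, which opens it; V3 is a fork and V3 is not conditioned on — no node blocks this path, so it is active.
Path 2: V0 → V5 ← V3 ← V1 → V6
  V5 is a collider and V5 is conditioned on, which opens it; V3 is a chain and V3 is not conditioned on; V1 is a fork and V1 is not conditioned on — no node blocks this path, so it is active.
Path 3: V0 → V4 → V5 ← V3 → V6
  V4 is a chain here and V4 is conditioned on, so the path is blocked at V4.
Path 4: V0 → V4 → V5 ← V3 ← V1 → V6
  V4 is a chain here and V4 is conditioned on, so the path is blocked at V4.
Since the path V0 → V5 ← V3 → V6 is active, V0 and V6 are not d-separated given {V4, V5}.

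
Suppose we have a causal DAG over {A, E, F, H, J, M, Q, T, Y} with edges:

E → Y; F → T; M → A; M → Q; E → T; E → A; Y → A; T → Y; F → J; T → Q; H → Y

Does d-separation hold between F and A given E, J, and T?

Yes — F and A are d-separated given {E, J, T}.

Enumerating the 5 paths from F to A and testing each for blocking by {E, J, T}:
Path 1: F → T ← E → A
  E is a fork here and E is conditioned on, so the path is blocked at E.
Path 2: F → T ← E → Y → A
  E is a fork here and E is conditioned on, so the path is blocked at E.
Path 3: F → T → Y → A
  T is a chain here and T is conditioned on, so the path is blocked at T.
Path 4: F → T → Y ← E → A
  T is a chain here and T is conditioned on, so the path is blocked at T.
Path 5: F → T → Q ← M → A
  T is a chain here and T is conditioned on, so the path is blocked at T.
All paths are blocked; F ⊥ A | {E, J, T} holds.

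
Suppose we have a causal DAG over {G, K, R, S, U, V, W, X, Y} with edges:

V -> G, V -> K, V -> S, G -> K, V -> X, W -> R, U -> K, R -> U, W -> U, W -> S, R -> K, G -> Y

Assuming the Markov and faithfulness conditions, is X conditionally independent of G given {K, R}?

No — X and G are not d-separated given {K, R}.

There are 6 undirected paths between X and G; checking each against the conditioning set {K, R}:
Path 1: X ← V → S ← W → R → K ← G
  S is a collider here and neither S nor any of its descendants is conditioned on, so the collider stays closed — the path is blocked at S.
Path 2: X ← V → S ← W → R → U → K ← G
  S is a collider here and neither S nor any of its descendants is conditioned on, so the collider stays closed — the path is blocked at S.
Path 3: X ← V → S ← W → U → K ← G
  S is a collider here and neither S nor any of its descendants is conditioned on, so the collider stays closed — the path is blocked at S.
Path 4: X ← V → S ← W → U ← R → K ← G
  S is a collider here and neither S nor any of its descendants is conditioned on, so the collider stays closed — the path is blocked at S.
Path 5: X ← V → K ← G
  V is a fork and V is not conditioned on; K is a collider and K is conditioned on, which opens it — no node blocks this path, so it is active.
Path 6: X ← V → G
  V is a fork and V is not conditioned on — no node blocks this path, so it is active.
At least one path is unblocked, so d-separation fails.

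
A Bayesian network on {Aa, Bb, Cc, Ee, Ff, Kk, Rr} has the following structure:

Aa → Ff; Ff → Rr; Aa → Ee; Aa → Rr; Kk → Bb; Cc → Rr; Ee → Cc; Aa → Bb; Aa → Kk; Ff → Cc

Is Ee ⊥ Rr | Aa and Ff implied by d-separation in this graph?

No

There are 6 undirected paths between Ee and Rr; checking each against the conditioning set {Aa, Ff}:
Path 1: Ee → Cc → Rr
  Cc is a chain and Cc is not conditioned on — no node blocks this path, so it is active.
Path 2: Ee → Cc ← Ff → Rr
  Cc is a collider here and neither Cc nor any of its descendants is conditioned on, so the collider stays closed — the path is blocked at Cc.
Path 3: Ee → Cc ← Ff ← Aa → Rr
  Cc is a collider here and neither Cc nor any of its descendants is conditioned on, so the collider stays closed — the path is blocked at Cc.
Path 4: Ee ← Aa → Rr
  Aa is a fork here and Aa is conditioned on, so the path is blocked at Aa.
Path 5: Ee ← Aa → Ff → Cc → Rr
  Aa is a fork here and Aa is conditioned on, so the path is blocked at Aa.
Path 6: Ee ← Aa → Ff → Rr
  Aa is a fork here and Aa is conditioned on, so the path is blocked at Aa.
Since the path Ee → Cc → Rr is active, Ee and Rr are not d-separated given {Aa, Ff}.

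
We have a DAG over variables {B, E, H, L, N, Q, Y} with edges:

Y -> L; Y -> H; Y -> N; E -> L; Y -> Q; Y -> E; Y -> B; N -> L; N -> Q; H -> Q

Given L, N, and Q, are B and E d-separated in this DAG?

No

Enumerating the 5 paths from B to E and testing each for blocking by {L, N, Q}:
Path 1: B ← Y → L ← E
  Y is a fork and Y is not conditioned on; L is a collider and L is conditioned on, which opens it — no node blocks this path, so it is active.
Path 2: B ← Y → N → L ← E
  N is a chain here and N is conditioned on, so the path is blocked at N.
Path 3: B ← Y → Q ← N → L ← E
  N is a fork here and N is conditioned on, so the path is blocked at N.
Path 4: B ← Y → H → Q ← N → L ← E
  N is a fork here and N is conditioned on, so the path is blocked at N.
Path 5: B ← Y → E
  Y is a fork and Y is not conditioned on — no node blocks this path, so it is active.
Since the path B ← Y → L ← E is active, B and E are not d-separated given {L, N, Q}.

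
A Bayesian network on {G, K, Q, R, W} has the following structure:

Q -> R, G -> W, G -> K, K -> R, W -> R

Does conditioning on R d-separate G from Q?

No

There are 2 undirected paths between G and Q; checking each against the conditioning set {R}:
  1. G → W → R ← Q — W:chain[open]; R:collider[open] ⇒ active
  2. G → K → R ← Q — K:chain[open]; R:collider[open] ⇒ active
At least one path is unblocked, so d-separation fails.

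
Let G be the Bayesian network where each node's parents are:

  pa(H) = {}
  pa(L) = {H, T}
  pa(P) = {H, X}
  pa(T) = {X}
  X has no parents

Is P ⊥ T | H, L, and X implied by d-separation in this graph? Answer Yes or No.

Yes

We examine all 2 paths between P and T:
  1. P ← X → T — X:fork[blocks] ⇒ blocked
  2. P ← H → L ← T — H:fork[blocks]; L:collider[open] ⇒ blocked
Every path is blocked, so P and T are d-separated given {H, L, X}.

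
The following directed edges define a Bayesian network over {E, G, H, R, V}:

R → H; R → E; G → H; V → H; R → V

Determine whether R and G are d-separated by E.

We examine all 2 paths between R and G:
Path 1: R → V → H ← G
  H is a collider here and neither H nor any of its descendants is conditioned on, so the collider stays closed — the path is blocked at H.
Path 2: R → H ← G
  H is a collider here and neither H nor any of its descendants is conditioned on, so the collider stays closed — the path is blocked at H.
Every path is blocked, so R and G are d-separated given {E}.

Yes — R and G are d-separated given {E}.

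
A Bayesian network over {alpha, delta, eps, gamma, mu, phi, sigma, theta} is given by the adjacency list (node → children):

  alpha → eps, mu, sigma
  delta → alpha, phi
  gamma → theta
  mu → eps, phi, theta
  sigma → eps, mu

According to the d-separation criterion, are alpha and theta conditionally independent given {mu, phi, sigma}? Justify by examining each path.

Yes

We examine all 6 paths between alpha and theta:
Path 1: alpha → sigma → eps ← mu → theta
  sigma is a chain here and sigma is conditioned on, so the path is blocked at sigma.
Path 2: alpha → sigma → mu → theta
  sigma is a chain here and sigma is conditioned on, so the path is blocked at sigma.
Path 3: alpha → eps ← sigma → mu → theta
  eps is a collider here and neither eps nor any of its descendants is conditioned on, so the collider stays closed — the path is blocked at eps.
Path 4: alpha → eps ← mu → theta
  eps is a collider here and neither eps nor any of its descendants is conditioned on, so the collider stays closed — the path is blocked at eps.
Path 5: alpha ← delta → phi ← mu → theta
  mu is a fork here and mu is conditioned on, so the path is blocked at mu.
Path 6: alpha → mu → theta
  mu is a chain here and mu is conditioned on, so the path is blocked at mu.
Every path is blocked, so alpha and theta are d-separated given {mu, phi, sigma}.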